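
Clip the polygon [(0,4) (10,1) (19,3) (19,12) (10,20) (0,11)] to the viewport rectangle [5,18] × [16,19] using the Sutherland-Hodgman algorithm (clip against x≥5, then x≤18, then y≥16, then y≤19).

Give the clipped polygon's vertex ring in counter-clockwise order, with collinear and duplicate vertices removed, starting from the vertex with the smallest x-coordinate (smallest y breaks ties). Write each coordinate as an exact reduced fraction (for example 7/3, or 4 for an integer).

1. After x ≥ 5: [(5,5/2) (10,1) (19,3) (19,12) (10,20) (5,31/2)]
2. After x ≤ 18: [(5,5/2) (10,1) (18,25/9) (18,116/9) (10,20) (5,31/2)]
3. After y ≥ 16: [(29/2,16) (10,20) (50/9,16)]
4. After y ≤ 19: [(29/2,16) (89/8,19) (80/9,19) (50/9,16)]
5. Canonical ring: [(50/9,16) (29/2,16) (89/8,19) (80/9,19)]

Clipped polygon: [(50/9,16) (29/2,16) (89/8,19) (80/9,19)]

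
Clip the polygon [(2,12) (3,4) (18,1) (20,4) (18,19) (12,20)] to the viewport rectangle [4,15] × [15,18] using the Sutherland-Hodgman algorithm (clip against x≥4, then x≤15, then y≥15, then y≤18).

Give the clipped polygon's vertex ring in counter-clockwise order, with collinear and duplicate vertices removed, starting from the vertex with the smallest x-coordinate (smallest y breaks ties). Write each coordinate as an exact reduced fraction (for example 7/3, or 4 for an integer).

Clipped polygon: [(23/4,15) (15,15) (15,18) (19/2,18)]

1. After x ≥ 4: [(4,68/5) (4,19/5) (18,1) (20,4) (18,19) (12,20)]
2. After x ≤ 15: [(4,68/5) (4,19/5) (15,8/5) (15,39/2) (12,20)]
3. After y ≥ 15: [(23/4,15) (15,15) (15,39/2) (12,20)]
4. After y ≤ 18: [(19/2,18) (23/4,15) (15,15) (15,18)]
5. Canonical ring: [(23/4,15) (15,15) (15,18) (19/2,18)]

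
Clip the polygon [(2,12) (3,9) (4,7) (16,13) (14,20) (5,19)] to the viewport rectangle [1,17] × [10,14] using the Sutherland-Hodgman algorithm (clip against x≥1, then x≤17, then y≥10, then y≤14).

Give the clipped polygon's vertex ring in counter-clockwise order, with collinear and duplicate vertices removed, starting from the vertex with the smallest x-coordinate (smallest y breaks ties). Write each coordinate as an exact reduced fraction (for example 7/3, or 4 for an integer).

Clipped polygon: [(2,12) (8/3,10) (10,10) (16,13) (110/7,14) (20/7,14)]

1. After x ≥ 1: [(2,12) (3,9) (4,7) (16,13) (14,20) (5,19)]
2. After x ≤ 17: [(2,12) (3,9) (4,7) (16,13) (14,20) (5,19)]
3. After y ≥ 10: [(2,12) (8/3,10) (10,10) (16,13) (14,20) (5,19)]
4. After y ≤ 14: [(20/7,14) (2,12) (8/3,10) (10,10) (16,13) (110/7,14)]
5. Canonical ring: [(2,12) (8/3,10) (10,10) (16,13) (110/7,14) (20/7,14)]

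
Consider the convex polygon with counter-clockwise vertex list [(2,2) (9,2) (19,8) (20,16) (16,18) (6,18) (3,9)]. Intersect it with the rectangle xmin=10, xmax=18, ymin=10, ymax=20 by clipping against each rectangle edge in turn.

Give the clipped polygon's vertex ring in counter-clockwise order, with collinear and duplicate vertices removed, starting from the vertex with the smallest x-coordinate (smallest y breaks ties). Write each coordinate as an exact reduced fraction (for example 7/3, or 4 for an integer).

1. After x ≥ 10: [(10,13/5) (19,8) (20,16) (16,18) (10,18)]
2. After x ≤ 18: [(10,13/5) (18,37/5) (18,17) (16,18) (10,18)]
3. After y ≥ 10: [(10,10) (18,10) (18,17) (16,18) (10,18)]
4. After y ≤ 20: [(10,10) (18,10) (18,17) (16,18) (10,18)]
5. Canonical ring: [(10,10) (18,10) (18,17) (16,18) (10,18)]

Clipped polygon: [(10,10) (18,10) (18,17) (16,18) (10,18)]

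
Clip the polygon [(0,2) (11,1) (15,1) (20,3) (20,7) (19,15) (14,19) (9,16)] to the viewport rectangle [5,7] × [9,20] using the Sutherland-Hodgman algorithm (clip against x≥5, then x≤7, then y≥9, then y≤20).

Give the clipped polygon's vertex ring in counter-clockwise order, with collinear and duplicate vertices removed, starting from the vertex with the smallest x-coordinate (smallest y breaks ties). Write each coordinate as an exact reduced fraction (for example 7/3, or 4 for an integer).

1. After x ≥ 5: [(5,88/9) (5,17/11) (11,1) (15,1) (20,3) (20,7) (19,15) (14,19) (9,16)]
2. After x ≤ 7: [(7,116/9) (5,88/9) (5,17/11) (7,15/11)]
3. After y ≥ 9: [(7,9) (7,116/9) (5,88/9) (5,9)]
4. After y ≤ 20: [(7,9) (7,116/9) (5,88/9) (5,9)]
5. Canonical ring: [(5,9) (7,9) (7,116/9) (5,88/9)]

Clipped polygon: [(5,9) (7,9) (7,116/9) (5,88/9)]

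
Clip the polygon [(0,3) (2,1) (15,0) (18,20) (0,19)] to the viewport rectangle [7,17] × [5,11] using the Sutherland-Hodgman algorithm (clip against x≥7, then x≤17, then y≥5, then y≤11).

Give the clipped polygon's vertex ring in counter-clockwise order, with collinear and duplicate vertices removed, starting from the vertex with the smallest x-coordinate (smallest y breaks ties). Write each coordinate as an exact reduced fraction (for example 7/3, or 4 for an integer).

1. After x ≥ 7: [(7,8/13) (15,0) (18,20) (7,349/18)]
2. After x ≤ 17: [(7,8/13) (15,0) (17,40/3) (17,359/18) (7,349/18)]
3. After y ≥ 5: [(7,5) (63/4,5) (17,40/3) (17,359/18) (7,349/18)]
4. After y ≤ 11: [(7,11) (7,5) (63/4,5) (333/20,11)]
5. Canonical ring: [(7,5) (63/4,5) (333/20,11) (7,11)]

Clipped polygon: [(7,5) (63/4,5) (333/20,11) (7,11)]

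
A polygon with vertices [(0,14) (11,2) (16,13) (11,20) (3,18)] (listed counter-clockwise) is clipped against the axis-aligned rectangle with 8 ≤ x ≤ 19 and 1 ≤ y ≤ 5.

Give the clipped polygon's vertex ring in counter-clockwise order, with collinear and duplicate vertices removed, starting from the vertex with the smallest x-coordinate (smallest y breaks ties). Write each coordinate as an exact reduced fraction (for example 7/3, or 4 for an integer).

1. After x ≥ 8: [(8,58/11) (11,2) (16,13) (11,20) (8,77/4)]
2. After x ≤ 19: [(8,58/11) (11,2) (16,13) (11,20) (8,77/4)]
3. After y ≥ 1: [(8,58/11) (11,2) (16,13) (11,20) (8,77/4)]
4. After y ≤ 5: [(33/4,5) (11,2) (136/11,5)]
5. Canonical ring: [(33/4,5) (11,2) (136/11,5)]

Clipped polygon: [(33/4,5) (11,2) (136/11,5)]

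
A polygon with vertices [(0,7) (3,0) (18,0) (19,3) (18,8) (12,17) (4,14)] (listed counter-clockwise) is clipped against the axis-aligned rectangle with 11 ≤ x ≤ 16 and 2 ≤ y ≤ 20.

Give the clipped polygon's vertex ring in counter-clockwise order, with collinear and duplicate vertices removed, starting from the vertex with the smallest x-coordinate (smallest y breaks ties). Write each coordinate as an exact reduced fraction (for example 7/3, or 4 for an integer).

1. After x ≥ 11: [(11,0) (18,0) (19,3) (18,8) (12,17) (11,133/8)]
2. After x ≤ 16: [(11,0) (16,0) (16,11) (12,17) (11,133/8)]
3. After y ≥ 2: [(11,2) (16,2) (16,11) (12,17) (11,133/8)]
4. After y ≤ 20: [(11,2) (16,2) (16,11) (12,17) (11,133/8)]
5. Canonical ring: [(11,2) (16,2) (16,11) (12,17) (11,133/8)]

Clipped polygon: [(11,2) (16,2) (16,11) (12,17) (11,133/8)]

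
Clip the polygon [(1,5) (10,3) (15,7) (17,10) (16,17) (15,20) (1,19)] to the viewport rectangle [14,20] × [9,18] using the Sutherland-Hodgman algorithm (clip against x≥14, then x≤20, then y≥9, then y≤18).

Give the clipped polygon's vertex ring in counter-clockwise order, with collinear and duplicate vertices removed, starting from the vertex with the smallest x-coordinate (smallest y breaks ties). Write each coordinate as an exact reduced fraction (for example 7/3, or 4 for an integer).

Clipped polygon: [(14,9) (49/3,9) (17,10) (16,17) (47/3,18) (14,18)]

1. After x ≥ 14: [(14,31/5) (15,7) (17,10) (16,17) (15,20) (14,279/14)]
2. After x ≤ 20: [(14,31/5) (15,7) (17,10) (16,17) (15,20) (14,279/14)]
3. After y ≥ 9: [(14,9) (49/3,9) (17,10) (16,17) (15,20) (14,279/14)]
4. After y ≤ 18: [(14,18) (14,9) (49/3,9) (17,10) (16,17) (47/3,18)]
5. Canonical ring: [(14,9) (49/3,9) (17,10) (16,17) (47/3,18) (14,18)]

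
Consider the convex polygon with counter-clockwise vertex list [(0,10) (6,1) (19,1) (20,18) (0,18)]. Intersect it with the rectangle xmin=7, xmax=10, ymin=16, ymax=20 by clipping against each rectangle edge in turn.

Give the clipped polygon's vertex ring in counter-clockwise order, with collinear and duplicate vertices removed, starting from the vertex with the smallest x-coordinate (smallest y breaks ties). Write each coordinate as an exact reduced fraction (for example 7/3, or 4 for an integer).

Clipped polygon: [(7,16) (10,16) (10,18) (7,18)]

1. After x ≥ 7: [(7,1) (19,1) (20,18) (7,18)]
2. After x ≤ 10: [(7,1) (10,1) (10,18) (7,18)]
3. After y ≥ 16: [(7,16) (10,16) (10,18) (7,18)]
4. After y ≤ 20: [(7,16) (10,16) (10,18) (7,18)]
5. Canonical ring: [(7,16) (10,16) (10,18) (7,18)]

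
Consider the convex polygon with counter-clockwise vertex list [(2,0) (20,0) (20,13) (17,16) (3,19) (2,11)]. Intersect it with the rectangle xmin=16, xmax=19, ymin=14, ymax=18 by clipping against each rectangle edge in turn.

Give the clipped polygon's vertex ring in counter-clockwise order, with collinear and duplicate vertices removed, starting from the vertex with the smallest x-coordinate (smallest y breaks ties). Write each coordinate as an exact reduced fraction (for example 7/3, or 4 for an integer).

Clipped polygon: [(16,14) (19,14) (17,16) (16,227/14)]

1. After x ≥ 16: [(16,0) (20,0) (20,13) (17,16) (16,227/14)]
2. After x ≤ 19: [(16,0) (19,0) (19,14) (17,16) (16,227/14)]
3. After y ≥ 14: [(16,14) (19,14) (19,14) (17,16) (16,227/14)]
4. After y ≤ 18: [(16,14) (19,14) (19,14) (17,16) (16,227/14)]
5. Canonical ring: [(16,14) (19,14) (17,16) (16,227/14)]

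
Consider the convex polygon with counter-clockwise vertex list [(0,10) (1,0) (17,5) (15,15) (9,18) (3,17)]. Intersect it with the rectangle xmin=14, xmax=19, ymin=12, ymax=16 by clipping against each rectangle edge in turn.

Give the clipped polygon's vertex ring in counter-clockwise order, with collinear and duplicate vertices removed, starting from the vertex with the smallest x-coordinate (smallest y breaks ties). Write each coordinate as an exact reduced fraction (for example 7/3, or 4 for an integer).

Clipped polygon: [(14,12) (78/5,12) (15,15) (14,31/2)]

1. After x ≥ 14: [(14,65/16) (17,5) (15,15) (14,31/2)]
2. After x ≤ 19: [(14,65/16) (17,5) (15,15) (14,31/2)]
3. After y ≥ 12: [(14,12) (78/5,12) (15,15) (14,31/2)]
4. After y ≤ 16: [(14,12) (78/5,12) (15,15) (14,31/2)]
5. Canonical ring: [(14,12) (78/5,12) (15,15) (14,31/2)]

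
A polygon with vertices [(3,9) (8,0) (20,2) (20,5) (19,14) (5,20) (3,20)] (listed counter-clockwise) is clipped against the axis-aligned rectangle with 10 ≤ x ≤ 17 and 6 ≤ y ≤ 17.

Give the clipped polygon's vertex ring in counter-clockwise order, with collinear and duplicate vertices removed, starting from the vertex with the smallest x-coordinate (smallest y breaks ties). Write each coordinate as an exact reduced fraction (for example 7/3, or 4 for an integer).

Clipped polygon: [(10,6) (17,6) (17,104/7) (12,17) (10,17)]

1. After x ≥ 10: [(10,1/3) (20,2) (20,5) (19,14) (10,125/7)]
2. After x ≤ 17: [(10,1/3) (17,3/2) (17,104/7) (10,125/7)]
3. After y ≥ 6: [(10,6) (17,6) (17,104/7) (10,125/7)]
4. After y ≤ 17: [(10,17) (10,6) (17,6) (17,104/7) (12,17)]
5. Canonical ring: [(10,6) (17,6) (17,104/7) (12,17) (10,17)]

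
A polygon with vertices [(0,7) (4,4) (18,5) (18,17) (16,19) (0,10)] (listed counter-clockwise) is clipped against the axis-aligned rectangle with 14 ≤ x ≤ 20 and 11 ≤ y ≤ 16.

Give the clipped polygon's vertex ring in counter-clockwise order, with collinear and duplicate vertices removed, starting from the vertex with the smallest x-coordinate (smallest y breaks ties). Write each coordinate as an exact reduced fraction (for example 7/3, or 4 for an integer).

Clipped polygon: [(14,11) (18,11) (18,16) (14,16)]

1. After x ≥ 14: [(14,33/7) (18,5) (18,17) (16,19) (14,143/8)]
2. After x ≤ 20: [(14,33/7) (18,5) (18,17) (16,19) (14,143/8)]
3. After y ≥ 11: [(14,11) (18,11) (18,17) (16,19) (14,143/8)]
4. After y ≤ 16: [(14,16) (14,11) (18,11) (18,16)]
5. Canonical ring: [(14,11) (18,11) (18,16) (14,16)]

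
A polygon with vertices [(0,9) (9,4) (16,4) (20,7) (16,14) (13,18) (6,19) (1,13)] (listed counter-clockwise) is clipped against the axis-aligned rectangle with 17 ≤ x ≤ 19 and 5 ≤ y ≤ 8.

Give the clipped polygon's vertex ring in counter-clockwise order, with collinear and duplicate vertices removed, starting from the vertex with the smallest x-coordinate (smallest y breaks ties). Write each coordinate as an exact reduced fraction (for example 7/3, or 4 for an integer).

1. After x ≥ 17: [(17,19/4) (20,7) (17,49/4)]
2. After x ≤ 19: [(17,19/4) (19,25/4) (19,35/4) (17,49/4)]
3. After y ≥ 5: [(17,5) (52/3,5) (19,25/4) (19,35/4) (17,49/4)]
4. After y ≤ 8: [(17,8) (17,5) (52/3,5) (19,25/4) (19,8)]
5. Canonical ring: [(17,5) (52/3,5) (19,25/4) (19,8) (17,8)]

Clipped polygon: [(17,5) (52/3,5) (19,25/4) (19,8) (17,8)]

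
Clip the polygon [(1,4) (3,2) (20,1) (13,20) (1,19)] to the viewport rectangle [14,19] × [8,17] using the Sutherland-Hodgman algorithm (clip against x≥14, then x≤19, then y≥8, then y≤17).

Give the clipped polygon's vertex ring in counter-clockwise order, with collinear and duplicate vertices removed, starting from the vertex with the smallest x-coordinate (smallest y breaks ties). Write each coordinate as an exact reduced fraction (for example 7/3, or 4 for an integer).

1. After x ≥ 14: [(14,23/17) (20,1) (14,121/7)]
2. After x ≤ 19: [(14,23/17) (19,18/17) (19,26/7) (14,121/7)]
3. After y ≥ 8: [(14,8) (331/19,8) (14,121/7)]
4. After y ≤ 17: [(14,17) (14,8) (331/19,8) (268/19,17)]
5. Canonical ring: [(14,8) (331/19,8) (268/19,17) (14,17)]

Clipped polygon: [(14,8) (331/19,8) (268/19,17) (14,17)]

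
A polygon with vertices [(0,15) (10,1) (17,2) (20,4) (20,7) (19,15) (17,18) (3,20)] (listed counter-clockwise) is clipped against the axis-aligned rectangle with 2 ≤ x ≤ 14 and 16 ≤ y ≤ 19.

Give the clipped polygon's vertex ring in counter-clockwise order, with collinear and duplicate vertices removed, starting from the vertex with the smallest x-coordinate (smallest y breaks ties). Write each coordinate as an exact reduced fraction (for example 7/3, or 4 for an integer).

Clipped polygon: [(2,16) (14,16) (14,129/7) (10,19) (12/5,19) (2,55/3)]

1. After x ≥ 2: [(2,55/3) (2,61/5) (10,1) (17,2) (20,4) (20,7) (19,15) (17,18) (3,20)]
2. After x ≤ 14: [(2,55/3) (2,61/5) (10,1) (14,11/7) (14,129/7) (3,20)]
3. After y ≥ 16: [(2,55/3) (2,16) (14,16) (14,129/7) (3,20)]
4. After y ≤ 19: [(12/5,19) (2,55/3) (2,16) (14,16) (14,129/7) (10,19)]
5. Canonical ring: [(2,16) (14,16) (14,129/7) (10,19) (12/5,19) (2,55/3)]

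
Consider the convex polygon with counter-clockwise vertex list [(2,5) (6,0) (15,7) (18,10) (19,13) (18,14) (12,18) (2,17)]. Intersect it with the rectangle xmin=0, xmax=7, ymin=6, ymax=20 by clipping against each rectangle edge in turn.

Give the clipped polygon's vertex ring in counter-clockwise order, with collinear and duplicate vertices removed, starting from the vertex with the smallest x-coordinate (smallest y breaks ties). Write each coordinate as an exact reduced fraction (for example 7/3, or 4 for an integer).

1. After x ≥ 0: [(2,5) (6,0) (15,7) (18,10) (19,13) (18,14) (12,18) (2,17)]
2. After x ≤ 7: [(2,5) (6,0) (7,7/9) (7,35/2) (2,17)]
3. After y ≥ 6: [(2,6) (7,6) (7,35/2) (2,17)]
4. After y ≤ 20: [(2,6) (7,6) (7,35/2) (2,17)]
5. Canonical ring: [(2,6) (7,6) (7,35/2) (2,17)]

Clipped polygon: [(2,6) (7,6) (7,35/2) (2,17)]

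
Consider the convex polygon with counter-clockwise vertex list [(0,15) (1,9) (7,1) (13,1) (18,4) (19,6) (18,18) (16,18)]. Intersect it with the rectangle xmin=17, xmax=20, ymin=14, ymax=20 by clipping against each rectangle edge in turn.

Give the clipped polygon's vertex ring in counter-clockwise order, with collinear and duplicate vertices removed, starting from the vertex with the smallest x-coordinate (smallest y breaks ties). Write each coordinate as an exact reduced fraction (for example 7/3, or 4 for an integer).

Clipped polygon: [(17,14) (55/3,14) (18,18) (17,18)]

1. After x ≥ 17: [(17,17/5) (18,4) (19,6) (18,18) (17,18)]
2. After x ≤ 20: [(17,17/5) (18,4) (19,6) (18,18) (17,18)]
3. After y ≥ 14: [(17,14) (55/3,14) (18,18) (17,18)]
4. After y ≤ 20: [(17,14) (55/3,14) (18,18) (17,18)]
5. Canonical ring: [(17,14) (55/3,14) (18,18) (17,18)]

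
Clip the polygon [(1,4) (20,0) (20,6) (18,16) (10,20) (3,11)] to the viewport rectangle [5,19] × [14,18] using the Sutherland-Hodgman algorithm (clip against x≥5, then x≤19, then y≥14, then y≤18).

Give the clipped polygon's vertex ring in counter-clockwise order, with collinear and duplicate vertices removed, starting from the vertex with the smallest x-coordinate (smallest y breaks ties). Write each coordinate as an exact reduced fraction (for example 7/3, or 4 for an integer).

1. After x ≥ 5: [(5,60/19) (20,0) (20,6) (18,16) (10,20) (5,95/7)]
2. After x ≤ 19: [(5,60/19) (19,4/19) (19,11) (18,16) (10,20) (5,95/7)]
3. After y ≥ 14: [(92/5,14) (18,16) (10,20) (16/3,14)]
4. After y ≤ 18: [(92/5,14) (18,16) (14,18) (76/9,18) (16/3,14)]
5. Canonical ring: [(16/3,14) (92/5,14) (18,16) (14,18) (76/9,18)]

Clipped polygon: [(16/3,14) (92/5,14) (18,16) (14,18) (76/9,18)]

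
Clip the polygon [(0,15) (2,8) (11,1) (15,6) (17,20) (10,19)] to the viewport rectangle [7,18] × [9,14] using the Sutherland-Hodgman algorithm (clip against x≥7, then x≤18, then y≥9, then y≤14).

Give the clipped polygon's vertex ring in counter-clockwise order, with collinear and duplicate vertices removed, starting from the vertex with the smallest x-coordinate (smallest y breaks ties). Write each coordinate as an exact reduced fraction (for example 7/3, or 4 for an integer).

1. After x ≥ 7: [(7,89/5) (7,37/9) (11,1) (15,6) (17,20) (10,19)]
2. After x ≤ 18: [(7,89/5) (7,37/9) (11,1) (15,6) (17,20) (10,19)]
3. After y ≥ 9: [(7,89/5) (7,9) (108/7,9) (17,20) (10,19)]
4. After y ≤ 14: [(7,14) (7,9) (108/7,9) (113/7,14)]
5. Canonical ring: [(7,9) (108/7,9) (113/7,14) (7,14)]

Clipped polygon: [(7,9) (108/7,9) (113/7,14) (7,14)]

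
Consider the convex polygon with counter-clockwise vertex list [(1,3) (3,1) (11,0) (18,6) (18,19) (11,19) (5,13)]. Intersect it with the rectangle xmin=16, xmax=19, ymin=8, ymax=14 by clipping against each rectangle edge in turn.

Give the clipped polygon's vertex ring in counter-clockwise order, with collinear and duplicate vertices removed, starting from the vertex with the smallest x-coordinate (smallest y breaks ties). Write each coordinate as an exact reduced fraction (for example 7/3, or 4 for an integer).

Clipped polygon: [(16,8) (18,8) (18,14) (16,14)]

1. After x ≥ 16: [(16,30/7) (18,6) (18,19) (16,19)]
2. After x ≤ 19: [(16,30/7) (18,6) (18,19) (16,19)]
3. After y ≥ 8: [(16,8) (18,8) (18,19) (16,19)]
4. After y ≤ 14: [(16,14) (16,8) (18,8) (18,14)]
5. Canonical ring: [(16,8) (18,8) (18,14) (16,14)]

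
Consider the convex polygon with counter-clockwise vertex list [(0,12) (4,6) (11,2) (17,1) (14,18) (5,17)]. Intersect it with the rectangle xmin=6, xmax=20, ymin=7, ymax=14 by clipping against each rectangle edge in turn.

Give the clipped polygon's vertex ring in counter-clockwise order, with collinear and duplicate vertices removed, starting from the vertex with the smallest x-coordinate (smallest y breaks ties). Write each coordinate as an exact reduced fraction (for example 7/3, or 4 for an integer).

1. After x ≥ 6: [(6,34/7) (11,2) (17,1) (14,18) (6,154/9)]
2. After x ≤ 20: [(6,34/7) (11,2) (17,1) (14,18) (6,154/9)]
3. After y ≥ 7: [(6,7) (271/17,7) (14,18) (6,154/9)]
4. After y ≤ 14: [(6,14) (6,7) (271/17,7) (250/17,14)]
5. Canonical ring: [(6,7) (271/17,7) (250/17,14) (6,14)]

Clipped polygon: [(6,7) (271/17,7) (250/17,14) (6,14)]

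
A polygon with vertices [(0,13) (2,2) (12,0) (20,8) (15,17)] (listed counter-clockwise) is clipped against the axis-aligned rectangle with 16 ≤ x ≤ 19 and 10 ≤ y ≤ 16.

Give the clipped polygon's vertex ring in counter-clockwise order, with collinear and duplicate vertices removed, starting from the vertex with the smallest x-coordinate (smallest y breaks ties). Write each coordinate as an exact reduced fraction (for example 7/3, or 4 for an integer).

1. After x ≥ 16: [(16,4) (20,8) (16,76/5)]
2. After x ≤ 19: [(16,4) (19,7) (19,49/5) (16,76/5)]
3. After y ≥ 10: [(16,10) (170/9,10) (16,76/5)]
4. After y ≤ 16: [(16,10) (170/9,10) (16,76/5)]
5. Canonical ring: [(16,10) (170/9,10) (16,76/5)]

Clipped polygon: [(16,10) (170/9,10) (16,76/5)]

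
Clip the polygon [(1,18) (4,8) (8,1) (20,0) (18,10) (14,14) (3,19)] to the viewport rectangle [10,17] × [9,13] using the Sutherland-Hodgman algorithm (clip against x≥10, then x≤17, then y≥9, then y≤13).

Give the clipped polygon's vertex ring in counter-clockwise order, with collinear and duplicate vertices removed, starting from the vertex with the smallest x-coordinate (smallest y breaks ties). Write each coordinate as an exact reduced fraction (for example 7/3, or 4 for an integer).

1. After x ≥ 10: [(10,5/6) (20,0) (18,10) (14,14) (10,174/11)]
2. After x ≤ 17: [(10,5/6) (17,1/4) (17,11) (14,14) (10,174/11)]
3. After y ≥ 9: [(10,9) (17,9) (17,11) (14,14) (10,174/11)]
4. After y ≤ 13: [(10,13) (10,9) (17,9) (17,11) (15,13)]
5. Canonical ring: [(10,9) (17,9) (17,11) (15,13) (10,13)]

Clipped polygon: [(10,9) (17,9) (17,11) (15,13) (10,13)]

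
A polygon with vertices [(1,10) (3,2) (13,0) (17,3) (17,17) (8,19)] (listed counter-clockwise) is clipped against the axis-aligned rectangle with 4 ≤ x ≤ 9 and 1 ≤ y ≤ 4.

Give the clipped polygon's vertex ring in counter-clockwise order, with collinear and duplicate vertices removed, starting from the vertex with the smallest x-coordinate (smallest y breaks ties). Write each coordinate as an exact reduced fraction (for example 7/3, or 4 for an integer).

1. After x ≥ 4: [(4,97/7) (4,9/5) (13,0) (17,3) (17,17) (8,19)]
2. After x ≤ 9: [(4,97/7) (4,9/5) (9,4/5) (9,169/9) (8,19)]
3. After y ≥ 1: [(4,97/7) (4,9/5) (8,1) (9,1) (9,169/9) (8,19)]
4. After y ≤ 4: [(4,4) (4,9/5) (8,1) (9,1) (9,4)]
5. Canonical ring: [(4,9/5) (8,1) (9,1) (9,4) (4,4)]

Clipped polygon: [(4,9/5) (8,1) (9,1) (9,4) (4,4)]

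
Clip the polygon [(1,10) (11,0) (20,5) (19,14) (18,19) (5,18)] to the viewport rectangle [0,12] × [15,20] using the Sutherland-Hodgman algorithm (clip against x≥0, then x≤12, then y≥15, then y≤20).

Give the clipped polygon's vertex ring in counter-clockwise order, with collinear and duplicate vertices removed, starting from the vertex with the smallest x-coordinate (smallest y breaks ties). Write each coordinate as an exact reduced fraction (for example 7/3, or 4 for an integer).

1. After x ≥ 0: [(1,10) (11,0) (20,5) (19,14) (18,19) (5,18)]
2. After x ≤ 12: [(1,10) (11,0) (12,5/9) (12,241/13) (5,18)]
3. After y ≥ 15: [(7/2,15) (12,15) (12,241/13) (5,18)]
4. After y ≤ 20: [(7/2,15) (12,15) (12,241/13) (5,18)]
5. Canonical ring: [(7/2,15) (12,15) (12,241/13) (5,18)]

Clipped polygon: [(7/2,15) (12,15) (12,241/13) (5,18)]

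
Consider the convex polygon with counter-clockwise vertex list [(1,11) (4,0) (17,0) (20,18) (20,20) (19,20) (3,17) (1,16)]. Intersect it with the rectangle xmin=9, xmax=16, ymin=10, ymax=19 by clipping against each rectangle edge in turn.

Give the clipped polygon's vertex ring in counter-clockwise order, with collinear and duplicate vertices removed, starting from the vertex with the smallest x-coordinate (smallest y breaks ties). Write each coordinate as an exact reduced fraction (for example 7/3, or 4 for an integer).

Clipped polygon: [(9,10) (16,10) (16,19) (41/3,19) (9,145/8)]

1. After x ≥ 9: [(9,0) (17,0) (20,18) (20,20) (19,20) (9,145/8)]
2. After x ≤ 16: [(9,0) (16,0) (16,311/16) (9,145/8)]
3. After y ≥ 10: [(9,10) (16,10) (16,311/16) (9,145/8)]
4. After y ≤ 19: [(9,10) (16,10) (16,19) (41/3,19) (9,145/8)]
5. Canonical ring: [(9,10) (16,10) (16,19) (41/3,19) (9,145/8)]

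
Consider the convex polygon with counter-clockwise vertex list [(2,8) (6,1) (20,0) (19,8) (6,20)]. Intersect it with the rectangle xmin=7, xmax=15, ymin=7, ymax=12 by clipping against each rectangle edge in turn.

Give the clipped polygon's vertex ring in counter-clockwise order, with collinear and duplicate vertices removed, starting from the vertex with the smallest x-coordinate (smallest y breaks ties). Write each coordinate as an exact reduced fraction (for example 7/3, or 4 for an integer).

1. After x ≥ 7: [(7,13/14) (20,0) (19,8) (7,248/13)]
2. After x ≤ 15: [(7,13/14) (15,5/14) (15,152/13) (7,248/13)]
3. After y ≥ 7: [(7,7) (15,7) (15,152/13) (7,248/13)]
4. After y ≤ 12: [(7,12) (7,7) (15,7) (15,152/13) (44/3,12)]
5. Canonical ring: [(7,7) (15,7) (15,152/13) (44/3,12) (7,12)]

Clipped polygon: [(7,7) (15,7) (15,152/13) (44/3,12) (7,12)]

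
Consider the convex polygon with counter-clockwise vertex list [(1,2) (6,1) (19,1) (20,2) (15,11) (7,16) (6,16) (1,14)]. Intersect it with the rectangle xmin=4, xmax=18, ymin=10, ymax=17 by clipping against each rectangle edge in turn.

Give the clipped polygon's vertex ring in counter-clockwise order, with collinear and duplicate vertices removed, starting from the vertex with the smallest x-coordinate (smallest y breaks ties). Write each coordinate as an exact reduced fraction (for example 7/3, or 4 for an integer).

Clipped polygon: [(4,10) (140/9,10) (15,11) (7,16) (6,16) (4,76/5)]

1. After x ≥ 4: [(4,7/5) (6,1) (19,1) (20,2) (15,11) (7,16) (6,16) (4,76/5)]
2. After x ≤ 18: [(4,7/5) (6,1) (18,1) (18,28/5) (15,11) (7,16) (6,16) (4,76/5)]
3. After y ≥ 10: [(4,10) (140/9,10) (15,11) (7,16) (6,16) (4,76/5)]
4. After y ≤ 17: [(4,10) (140/9,10) (15,11) (7,16) (6,16) (4,76/5)]
5. Canonical ring: [(4,10) (140/9,10) (15,11) (7,16) (6,16) (4,76/5)]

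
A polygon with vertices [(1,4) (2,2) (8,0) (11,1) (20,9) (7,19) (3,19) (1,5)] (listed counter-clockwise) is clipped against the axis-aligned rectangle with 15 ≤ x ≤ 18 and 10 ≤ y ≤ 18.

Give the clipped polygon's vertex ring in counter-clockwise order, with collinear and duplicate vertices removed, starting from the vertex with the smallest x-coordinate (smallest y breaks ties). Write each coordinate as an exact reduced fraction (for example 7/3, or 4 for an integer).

Clipped polygon: [(15,10) (18,10) (18,137/13) (15,167/13)]

1. After x ≥ 15: [(15,41/9) (20,9) (15,167/13)]
2. After x ≤ 18: [(15,41/9) (18,65/9) (18,137/13) (15,167/13)]
3. After y ≥ 10: [(15,10) (18,10) (18,137/13) (15,167/13)]
4. After y ≤ 18: [(15,10) (18,10) (18,137/13) (15,167/13)]
5. Canonical ring: [(15,10) (18,10) (18,137/13) (15,167/13)]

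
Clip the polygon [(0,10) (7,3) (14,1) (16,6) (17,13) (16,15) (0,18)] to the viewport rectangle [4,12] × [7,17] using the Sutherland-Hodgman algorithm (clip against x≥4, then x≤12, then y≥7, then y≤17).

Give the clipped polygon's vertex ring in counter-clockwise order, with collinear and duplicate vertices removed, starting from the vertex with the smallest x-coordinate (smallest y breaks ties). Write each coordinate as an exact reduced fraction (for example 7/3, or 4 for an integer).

1. After x ≥ 4: [(4,6) (7,3) (14,1) (16,6) (17,13) (16,15) (4,69/4)]
2. After x ≤ 12: [(4,6) (7,3) (12,11/7) (12,63/4) (4,69/4)]
3. After y ≥ 7: [(4,7) (12,7) (12,63/4) (4,69/4)]
4. After y ≤ 17: [(4,17) (4,7) (12,7) (12,63/4) (16/3,17)]
5. Canonical ring: [(4,7) (12,7) (12,63/4) (16/3,17) (4,17)]

Clipped polygon: [(4,7) (12,7) (12,63/4) (16/3,17) (4,17)]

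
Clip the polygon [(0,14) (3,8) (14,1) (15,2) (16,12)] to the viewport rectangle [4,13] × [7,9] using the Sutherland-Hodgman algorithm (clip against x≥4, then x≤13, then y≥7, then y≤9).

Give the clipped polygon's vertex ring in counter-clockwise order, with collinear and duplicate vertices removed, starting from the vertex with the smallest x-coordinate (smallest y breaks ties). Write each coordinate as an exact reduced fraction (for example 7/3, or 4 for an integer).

Clipped polygon: [(4,81/11) (32/7,7) (13,7) (13,9) (4,9)]

1. After x ≥ 4: [(4,27/2) (4,81/11) (14,1) (15,2) (16,12)]
2. After x ≤ 13: [(13,99/8) (4,27/2) (4,81/11) (13,18/11)]
3. After y ≥ 7: [(13,7) (13,99/8) (4,27/2) (4,81/11) (32/7,7)]
4. After y ≤ 9: [(13,7) (13,9) (4,9) (4,81/11) (32/7,7)]
5. Canonical ring: [(4,81/11) (32/7,7) (13,7) (13,9) (4,9)]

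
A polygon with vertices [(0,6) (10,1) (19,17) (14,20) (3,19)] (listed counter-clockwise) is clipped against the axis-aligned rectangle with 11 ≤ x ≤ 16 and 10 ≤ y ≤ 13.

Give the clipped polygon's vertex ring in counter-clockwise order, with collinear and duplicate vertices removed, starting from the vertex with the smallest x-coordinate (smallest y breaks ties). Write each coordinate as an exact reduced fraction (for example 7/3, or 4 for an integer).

1. After x ≥ 11: [(11,25/9) (19,17) (14,20) (11,217/11)]
2. After x ≤ 16: [(11,25/9) (16,35/3) (16,94/5) (14,20) (11,217/11)]
3. After y ≥ 10: [(11,10) (241/16,10) (16,35/3) (16,94/5) (14,20) (11,217/11)]
4. After y ≤ 13: [(11,13) (11,10) (241/16,10) (16,35/3) (16,13)]
5. Canonical ring: [(11,10) (241/16,10) (16,35/3) (16,13) (11,13)]

Clipped polygon: [(11,10) (241/16,10) (16,35/3) (16,13) (11,13)]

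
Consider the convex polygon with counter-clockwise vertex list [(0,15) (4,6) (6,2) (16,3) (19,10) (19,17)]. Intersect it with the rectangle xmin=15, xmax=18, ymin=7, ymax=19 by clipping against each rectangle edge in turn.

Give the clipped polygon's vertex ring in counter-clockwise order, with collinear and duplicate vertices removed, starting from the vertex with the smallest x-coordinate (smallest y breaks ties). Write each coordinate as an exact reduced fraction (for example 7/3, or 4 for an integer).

1. After x ≥ 15: [(15,315/19) (15,29/10) (16,3) (19,10) (19,17)]
2. After x ≤ 18: [(18,321/19) (15,315/19) (15,29/10) (16,3) (18,23/3)]
3. After y ≥ 7: [(18,321/19) (15,315/19) (15,7) (124/7,7) (18,23/3)]
4. After y ≤ 19: [(18,321/19) (15,315/19) (15,7) (124/7,7) (18,23/3)]
5. Canonical ring: [(15,7) (124/7,7) (18,23/3) (18,321/19) (15,315/19)]

Clipped polygon: [(15,7) (124/7,7) (18,23/3) (18,321/19) (15,315/19)]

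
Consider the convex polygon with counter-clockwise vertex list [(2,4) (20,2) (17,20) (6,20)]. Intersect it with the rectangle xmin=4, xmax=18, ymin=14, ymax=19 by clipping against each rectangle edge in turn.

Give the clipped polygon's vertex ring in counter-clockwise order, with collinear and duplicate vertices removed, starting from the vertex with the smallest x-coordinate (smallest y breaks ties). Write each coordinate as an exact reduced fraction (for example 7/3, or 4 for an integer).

1. After x ≥ 4: [(4,12) (4,34/9) (20,2) (17,20) (6,20)]
2. After x ≤ 18: [(4,12) (4,34/9) (18,20/9) (18,14) (17,20) (6,20)]
3. After y ≥ 14: [(9/2,14) (18,14) (18,14) (17,20) (6,20)]
4. After y ≤ 19: [(23/4,19) (9/2,14) (18,14) (18,14) (103/6,19)]
5. Canonical ring: [(9/2,14) (18,14) (103/6,19) (23/4,19)]

Clipped polygon: [(9/2,14) (18,14) (103/6,19) (23/4,19)]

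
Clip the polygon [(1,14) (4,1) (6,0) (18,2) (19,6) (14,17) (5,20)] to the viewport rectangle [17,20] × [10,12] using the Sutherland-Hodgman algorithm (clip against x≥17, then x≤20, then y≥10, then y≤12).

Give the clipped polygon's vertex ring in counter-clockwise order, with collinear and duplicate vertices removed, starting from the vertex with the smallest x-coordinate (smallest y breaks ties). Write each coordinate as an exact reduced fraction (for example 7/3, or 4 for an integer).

1. After x ≥ 17: [(17,11/6) (18,2) (19,6) (17,52/5)]
2. After x ≤ 20: [(17,11/6) (18,2) (19,6) (17,52/5)]
3. After y ≥ 10: [(17,10) (189/11,10) (17,52/5)]
4. After y ≤ 12: [(17,10) (189/11,10) (17,52/5)]
5. Canonical ring: [(17,10) (189/11,10) (17,52/5)]

Clipped polygon: [(17,10) (189/11,10) (17,52/5)]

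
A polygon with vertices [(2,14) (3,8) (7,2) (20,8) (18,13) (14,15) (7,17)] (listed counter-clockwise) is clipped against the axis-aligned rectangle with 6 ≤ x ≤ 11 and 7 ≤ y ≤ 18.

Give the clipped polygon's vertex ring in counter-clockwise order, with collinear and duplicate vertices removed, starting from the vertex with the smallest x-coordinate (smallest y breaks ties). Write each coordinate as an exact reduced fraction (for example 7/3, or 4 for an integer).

1. After x ≥ 6: [(6,82/5) (6,7/2) (7,2) (20,8) (18,13) (14,15) (7,17)]
2. After x ≤ 11: [(6,82/5) (6,7/2) (7,2) (11,50/13) (11,111/7) (7,17)]
3. After y ≥ 7: [(6,82/5) (6,7) (11,7) (11,111/7) (7,17)]
4. After y ≤ 18: [(6,82/5) (6,7) (11,7) (11,111/7) (7,17)]
5. Canonical ring: [(6,7) (11,7) (11,111/7) (7,17) (6,82/5)]

Clipped polygon: [(6,7) (11,7) (11,111/7) (7,17) (6,82/5)]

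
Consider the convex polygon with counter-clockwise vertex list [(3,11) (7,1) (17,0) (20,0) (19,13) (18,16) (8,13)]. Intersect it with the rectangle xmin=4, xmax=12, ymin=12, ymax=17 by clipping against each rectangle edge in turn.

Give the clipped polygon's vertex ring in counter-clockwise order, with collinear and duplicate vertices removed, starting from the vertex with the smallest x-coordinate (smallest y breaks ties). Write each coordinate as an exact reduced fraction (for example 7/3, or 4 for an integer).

Clipped polygon: [(11/2,12) (12,12) (12,71/5) (8,13)]

1. After x ≥ 4: [(4,57/5) (4,17/2) (7,1) (17,0) (20,0) (19,13) (18,16) (8,13)]
2. After x ≤ 12: [(4,57/5) (4,17/2) (7,1) (12,1/2) (12,71/5) (8,13)]
3. After y ≥ 12: [(11/2,12) (12,12) (12,71/5) (8,13)]
4. After y ≤ 17: [(11/2,12) (12,12) (12,71/5) (8,13)]
5. Canonical ring: [(11/2,12) (12,12) (12,71/5) (8,13)]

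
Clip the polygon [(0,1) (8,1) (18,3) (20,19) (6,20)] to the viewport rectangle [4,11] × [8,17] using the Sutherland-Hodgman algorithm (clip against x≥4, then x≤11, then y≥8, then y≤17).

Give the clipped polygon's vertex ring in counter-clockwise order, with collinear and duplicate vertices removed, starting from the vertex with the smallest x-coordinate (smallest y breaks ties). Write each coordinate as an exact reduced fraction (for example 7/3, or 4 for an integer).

Clipped polygon: [(4,8) (11,8) (11,17) (96/19,17) (4,41/3)]

1. After x ≥ 4: [(4,41/3) (4,1) (8,1) (18,3) (20,19) (6,20)]
2. After x ≤ 11: [(4,41/3) (4,1) (8,1) (11,8/5) (11,275/14) (6,20)]
3. After y ≥ 8: [(4,41/3) (4,8) (11,8) (11,275/14) (6,20)]
4. After y ≤ 17: [(96/19,17) (4,41/3) (4,8) (11,8) (11,17)]
5. Canonical ring: [(4,8) (11,8) (11,17) (96/19,17) (4,41/3)]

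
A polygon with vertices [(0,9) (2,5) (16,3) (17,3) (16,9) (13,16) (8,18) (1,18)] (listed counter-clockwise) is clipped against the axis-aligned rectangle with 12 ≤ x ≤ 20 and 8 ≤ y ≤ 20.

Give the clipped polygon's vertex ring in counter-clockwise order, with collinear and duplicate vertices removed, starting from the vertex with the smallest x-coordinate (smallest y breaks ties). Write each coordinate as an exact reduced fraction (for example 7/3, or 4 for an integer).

Clipped polygon: [(12,8) (97/6,8) (16,9) (13,16) (12,82/5)]

1. After x ≥ 12: [(12,25/7) (16,3) (17,3) (16,9) (13,16) (12,82/5)]
2. After x ≤ 20: [(12,25/7) (16,3) (17,3) (16,9) (13,16) (12,82/5)]
3. After y ≥ 8: [(12,8) (97/6,8) (16,9) (13,16) (12,82/5)]
4. After y ≤ 20: [(12,8) (97/6,8) (16,9) (13,16) (12,82/5)]
5. Canonical ring: [(12,8) (97/6,8) (16,9) (13,16) (12,82/5)]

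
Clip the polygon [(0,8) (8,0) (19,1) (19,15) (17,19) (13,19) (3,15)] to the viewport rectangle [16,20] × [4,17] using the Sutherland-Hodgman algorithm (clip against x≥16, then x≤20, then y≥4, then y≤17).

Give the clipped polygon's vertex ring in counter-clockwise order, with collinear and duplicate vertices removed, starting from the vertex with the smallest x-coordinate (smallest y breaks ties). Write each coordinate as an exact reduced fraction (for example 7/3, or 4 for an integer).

1. After x ≥ 16: [(16,8/11) (19,1) (19,15) (17,19) (16,19)]
2. After x ≤ 20: [(16,8/11) (19,1) (19,15) (17,19) (16,19)]
3. After y ≥ 4: [(16,4) (19,4) (19,15) (17,19) (16,19)]
4. After y ≤ 17: [(16,17) (16,4) (19,4) (19,15) (18,17)]
5. Canonical ring: [(16,4) (19,4) (19,15) (18,17) (16,17)]

Clipped polygon: [(16,4) (19,4) (19,15) (18,17) (16,17)]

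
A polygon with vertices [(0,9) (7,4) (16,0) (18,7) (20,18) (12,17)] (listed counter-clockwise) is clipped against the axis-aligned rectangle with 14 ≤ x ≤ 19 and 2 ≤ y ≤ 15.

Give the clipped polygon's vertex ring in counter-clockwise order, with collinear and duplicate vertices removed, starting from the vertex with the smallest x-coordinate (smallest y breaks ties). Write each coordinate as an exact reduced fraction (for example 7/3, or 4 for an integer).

Clipped polygon: [(14,2) (116/7,2) (18,7) (19,25/2) (19,15) (14,15)]

1. After x ≥ 14: [(14,8/9) (16,0) (18,7) (20,18) (14,69/4)]
2. After x ≤ 19: [(14,8/9) (16,0) (18,7) (19,25/2) (19,143/8) (14,69/4)]
3. After y ≥ 2: [(14,2) (116/7,2) (18,7) (19,25/2) (19,143/8) (14,69/4)]
4. After y ≤ 15: [(14,15) (14,2) (116/7,2) (18,7) (19,25/2) (19,15)]
5. Canonical ring: [(14,2) (116/7,2) (18,7) (19,25/2) (19,15) (14,15)]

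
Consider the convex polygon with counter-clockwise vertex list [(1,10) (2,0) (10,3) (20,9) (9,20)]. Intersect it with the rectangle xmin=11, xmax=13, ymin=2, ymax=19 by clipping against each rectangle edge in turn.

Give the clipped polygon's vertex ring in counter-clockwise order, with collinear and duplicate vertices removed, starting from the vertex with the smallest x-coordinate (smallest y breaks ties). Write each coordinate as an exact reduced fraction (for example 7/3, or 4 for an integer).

1. After x ≥ 11: [(11,18/5) (20,9) (11,18)]
2. After x ≤ 13: [(11,18/5) (13,24/5) (13,16) (11,18)]
3. After y ≥ 2: [(11,18/5) (13,24/5) (13,16) (11,18)]
4. After y ≤ 19: [(11,18/5) (13,24/5) (13,16) (11,18)]
5. Canonical ring: [(11,18/5) (13,24/5) (13,16) (11,18)]

Clipped polygon: [(11,18/5) (13,24/5) (13,16) (11,18)]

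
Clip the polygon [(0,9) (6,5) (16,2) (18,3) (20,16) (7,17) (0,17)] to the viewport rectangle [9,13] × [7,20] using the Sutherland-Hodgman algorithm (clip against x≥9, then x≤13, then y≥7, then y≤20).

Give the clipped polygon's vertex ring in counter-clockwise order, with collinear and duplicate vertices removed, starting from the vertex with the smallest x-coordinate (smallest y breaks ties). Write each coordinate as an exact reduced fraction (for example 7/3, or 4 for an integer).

1. After x ≥ 9: [(9,41/10) (16,2) (18,3) (20,16) (9,219/13)]
2. After x ≤ 13: [(9,41/10) (13,29/10) (13,215/13) (9,219/13)]
3. After y ≥ 7: [(9,7) (13,7) (13,215/13) (9,219/13)]
4. After y ≤ 20: [(9,7) (13,7) (13,215/13) (9,219/13)]
5. Canonical ring: [(9,7) (13,7) (13,215/13) (9,219/13)]

Clipped polygon: [(9,7) (13,7) (13,215/13) (9,219/13)]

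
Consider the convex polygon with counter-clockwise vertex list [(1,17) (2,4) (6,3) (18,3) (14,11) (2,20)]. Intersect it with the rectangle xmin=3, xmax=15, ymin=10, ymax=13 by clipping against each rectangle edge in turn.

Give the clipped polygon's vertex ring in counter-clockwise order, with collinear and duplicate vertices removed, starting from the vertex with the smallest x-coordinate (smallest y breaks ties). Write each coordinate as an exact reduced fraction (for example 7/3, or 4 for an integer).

1. After x ≥ 3: [(3,15/4) (6,3) (18,3) (14,11) (3,77/4)]
2. After x ≤ 15: [(3,15/4) (6,3) (15,3) (15,9) (14,11) (3,77/4)]
3. After y ≥ 10: [(3,10) (29/2,10) (14,11) (3,77/4)]
4. After y ≤ 13: [(3,13) (3,10) (29/2,10) (14,11) (34/3,13)]
5. Canonical ring: [(3,10) (29/2,10) (14,11) (34/3,13) (3,13)]

Clipped polygon: [(3,10) (29/2,10) (14,11) (34/3,13) (3,13)]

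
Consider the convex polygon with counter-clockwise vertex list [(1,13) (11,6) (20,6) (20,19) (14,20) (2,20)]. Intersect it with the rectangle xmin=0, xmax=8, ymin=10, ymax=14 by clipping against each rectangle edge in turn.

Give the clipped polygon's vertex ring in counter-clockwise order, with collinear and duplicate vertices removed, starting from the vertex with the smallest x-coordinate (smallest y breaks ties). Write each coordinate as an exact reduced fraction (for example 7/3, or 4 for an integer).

Clipped polygon: [(1,13) (37/7,10) (8,10) (8,14) (8/7,14)]

1. After x ≥ 0: [(1,13) (11,6) (20,6) (20,19) (14,20) (2,20)]
2. After x ≤ 8: [(1,13) (8,81/10) (8,20) (2,20)]
3. After y ≥ 10: [(1,13) (37/7,10) (8,10) (8,20) (2,20)]
4. After y ≤ 14: [(8/7,14) (1,13) (37/7,10) (8,10) (8,14)]
5. Canonical ring: [(1,13) (37/7,10) (8,10) (8,14) (8/7,14)]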